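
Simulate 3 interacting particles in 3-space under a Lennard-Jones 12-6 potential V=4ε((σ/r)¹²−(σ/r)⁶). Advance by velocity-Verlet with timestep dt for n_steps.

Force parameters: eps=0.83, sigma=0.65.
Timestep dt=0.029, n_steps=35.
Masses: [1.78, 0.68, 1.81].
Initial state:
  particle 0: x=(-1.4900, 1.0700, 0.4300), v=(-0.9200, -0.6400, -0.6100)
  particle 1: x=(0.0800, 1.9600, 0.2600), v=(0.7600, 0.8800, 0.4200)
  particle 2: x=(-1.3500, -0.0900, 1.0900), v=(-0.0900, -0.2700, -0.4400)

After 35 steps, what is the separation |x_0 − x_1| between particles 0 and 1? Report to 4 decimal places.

step 0: x0=(-1.4900, 1.0700, 0.4300) x1=(0.0800, 1.9600, 0.2600) x2=(-1.3500, -0.0900, 1.0900)
step 1: x0=(-1.5167, 1.0514, 0.4123) x1=(0.1020, 1.9855, 0.2722) x2=(-1.3526, -0.0978, 1.0772)
step 2: x0=(-1.5433, 1.0327, 0.3947) x1=(0.1240, 2.0110, 0.2844) x2=(-1.3552, -0.1055, 1.0644)
step 3: x0=(-1.5700, 1.0140, 0.3771) x1=(0.1460, 2.0365, 0.2966) x2=(-1.3579, -0.1131, 1.0515)
step 4: x0=(-1.5966, 0.9952, 0.3596) x1=(0.1680, 2.0620, 0.3087) x2=(-1.3605, -0.1207, 1.0386)
step 5: x0=(-1.6232, 0.9763, 0.3421) x1=(0.1900, 2.0875, 0.3209) x2=(-1.3632, -0.1282, 1.0256)
step 6: x0=(-1.6497, 0.9573, 0.3247) x1=(0.2119, 2.1129, 0.3331) x2=(-1.3659, -0.1356, 1.0126)
step 7: x0=(-1.6763, 0.9382, 0.3073) x1=(0.2339, 2.1384, 0.3453) x2=(-1.3686, -0.1429, 0.9996)
step 8: x0=(-1.7028, 0.9191, 0.2900) x1=(0.2558, 2.1638, 0.3575) x2=(-1.3713, -0.1501, 0.9864)
step 9: x0=(-1.7293, 0.8999, 0.2727) x1=(0.2778, 2.1893, 0.3697) x2=(-1.3741, -0.1573, 0.9733)
step 10: x0=(-1.7558, 0.8806, 0.2555) x1=(0.2997, 2.2147, 0.3819) x2=(-1.3768, -0.1644, 0.9601)
step 11: x0=(-1.7822, 0.8612, 0.2383) x1=(0.3216, 2.2402, 0.3941) x2=(-1.3797, -0.1714, 0.9468)
step 12: x0=(-1.8086, 0.8418, 0.2212) x1=(0.3435, 2.2656, 0.4062) x2=(-1.3825, -0.1783, 0.9335)
step 13: x0=(-1.8350, 0.8222, 0.2041) x1=(0.3655, 2.2911, 0.4184) x2=(-1.3854, -0.1852, 0.9201)
step 14: x0=(-1.8613, 0.8026, 0.1871) x1=(0.3874, 2.3165, 0.4306) x2=(-1.3883, -0.1919, 0.9066)
step 15: x0=(-1.8876, 0.7830, 0.1702) x1=(0.4093, 2.3420, 0.4428) x2=(-1.3912, -0.1986, 0.8931)
step 16: x0=(-1.9139, 0.7632, 0.1533) x1=(0.4312, 2.3674, 0.4550) x2=(-1.3942, -0.2053, 0.8796)
step 17: x0=(-1.9401, 0.7434, 0.1364) x1=(0.4532, 2.3928, 0.4672) x2=(-1.3972, -0.2118, 0.8660)
step 18: x0=(-1.9663, 0.7235, 0.1196) x1=(0.4751, 2.4183, 0.4794) x2=(-1.4003, -0.2183, 0.8523)
step 19: x0=(-1.9924, 0.7035, 0.1029) x1=(0.4970, 2.4437, 0.4916) x2=(-1.4034, -0.2247, 0.8386)
step 20: x0=(-2.0185, 0.6834, 0.0862) x1=(0.5189, 2.4692, 0.5037) x2=(-1.4065, -0.2310, 0.8249)
step 21: x0=(-2.0446, 0.6633, 0.0696) x1=(0.5408, 2.4946, 0.5159) x2=(-1.4097, -0.2373, 0.8111)
step 22: x0=(-2.0706, 0.6432, 0.0530) x1=(0.5627, 2.5200, 0.5281) x2=(-1.4129, -0.2435, 0.7972)
step 23: x0=(-2.0965, 0.6229, 0.0365) x1=(0.5847, 2.5455, 0.5403) x2=(-1.4162, -0.2497, 0.7833)
step 24: x0=(-2.1224, 0.6026, 0.0201) x1=(0.6066, 2.5709, 0.5525) x2=(-1.4195, -0.2558, 0.7693)
step 25: x0=(-2.1483, 0.5823, 0.0036) x1=(0.6285, 2.5963, 0.5647) x2=(-1.4229, -0.2618, 0.7553)
step 26: x0=(-2.1741, 0.5619, -0.0127) x1=(0.6504, 2.6218, 0.5769) x2=(-1.4263, -0.2678, 0.7412)
step 27: x0=(-2.1999, 0.5414, -0.0291) x1=(0.6723, 2.6472, 0.5891) x2=(-1.4297, -0.2737, 0.7271)
step 28: x0=(-2.2256, 0.5209, -0.0453) x1=(0.6942, 2.6726, 0.6012) x2=(-1.4332, -0.2796, 0.7130)
step 29: x0=(-2.2513, 0.5004, -0.0616) x1=(0.7161, 2.6980, 0.6134) x2=(-1.4368, -0.2854, 0.6988)
step 30: x0=(-2.2769, 0.4798, -0.0777) x1=(0.7380, 2.7235, 0.6256) x2=(-1.4404, -0.2912, 0.6845)
step 31: x0=(-2.3025, 0.4591, -0.0939) x1=(0.7600, 2.7489, 0.6378) x2=(-1.4440, -0.2970, 0.6702)
step 32: x0=(-2.3280, 0.4384, -0.1100) x1=(0.7819, 2.7743, 0.6500) x2=(-1.4477, -0.3027, 0.6559)
step 33: x0=(-2.3535, 0.4177, -0.1260) x1=(0.8038, 2.7998, 0.6622) x2=(-1.4515, -0.3083, 0.6416)
step 34: x0=(-2.3789, 0.3969, -0.1421) x1=(0.8257, 2.8252, 0.6744) x2=(-1.4552, -0.3140, 0.6271)
step 35: x0=(-2.4043, 0.3761, -0.1580) x1=(0.8476, 2.8506, 0.6866) x2=(-1.4591, -0.3196, 0.6127)

4.1727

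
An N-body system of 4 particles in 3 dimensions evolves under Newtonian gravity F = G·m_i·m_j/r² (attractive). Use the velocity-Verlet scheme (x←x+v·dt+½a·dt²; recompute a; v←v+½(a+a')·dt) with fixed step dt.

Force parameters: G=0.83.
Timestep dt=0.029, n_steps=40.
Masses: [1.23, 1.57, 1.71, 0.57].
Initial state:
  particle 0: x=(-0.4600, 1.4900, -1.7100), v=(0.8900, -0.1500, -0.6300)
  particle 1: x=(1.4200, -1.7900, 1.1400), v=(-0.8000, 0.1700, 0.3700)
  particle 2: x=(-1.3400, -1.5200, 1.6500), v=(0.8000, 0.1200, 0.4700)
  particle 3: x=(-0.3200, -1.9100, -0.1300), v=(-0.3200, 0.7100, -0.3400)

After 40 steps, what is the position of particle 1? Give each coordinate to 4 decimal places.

step 0: x0=(-0.4600, 1.4900, -1.7100) x1=(1.4200, -1.7900, 1.1400) x2=(-1.3400, -1.5200, 1.6500) x3=(-0.3200, -1.9100, -0.1300)
step 1: x0=(-0.4342, 1.4856, -1.7282) x1=(1.3967, -1.7851, 1.1507) x2=(-1.3167, -1.5165, 1.6636) x3=(-0.3293, -1.8894, -0.1397)
step 2: x0=(-0.4084, 1.4811, -1.7464) x1=(1.3731, -1.7801, 1.1614) x2=(-1.2932, -1.5130, 1.6770) x3=(-0.3384, -1.8686, -0.1490)
step 3: x0=(-0.3825, 1.4765, -1.7644) x1=(1.3493, -1.7750, 1.1720) x2=(-1.2695, -1.5096, 1.6903) x3=(-0.3476, -1.8477, -0.1580)
step 4: x0=(-0.3567, 1.4718, -1.7824) x1=(1.3253, -1.7700, 1.1826) x2=(-1.2457, -1.5061, 1.7034) x3=(-0.3567, -1.8267, -0.1666)
step 5: x0=(-0.3308, 1.4670, -1.8003) x1=(1.3010, -1.7649, 1.1931) x2=(-1.2216, -1.5026, 1.7165) x3=(-0.3657, -1.8056, -0.1749)
step 6: x0=(-0.3050, 1.4622, -1.8181) x1=(1.2765, -1.7597, 1.2036) x2=(-1.1973, -1.4992, 1.7293) x3=(-0.3746, -1.7844, -0.1828)
step 7: x0=(-0.2791, 1.4572, -1.8358) x1=(1.2517, -1.7545, 1.2140) x2=(-1.1728, -1.4957, 1.7420) x3=(-0.3834, -1.7631, -0.1903)
step 8: x0=(-0.2533, 1.4521, -1.8535) x1=(1.2266, -1.7493, 1.2244) x2=(-1.1481, -1.4923, 1.7546) x3=(-0.3922, -1.7418, -0.1975)
step 9: x0=(-0.2274, 1.4470, -1.8710) x1=(1.2013, -1.7440, 1.2348) x2=(-1.1232, -1.4889, 1.7670) x3=(-0.4009, -1.7203, -0.2043)
step 10: x0=(-0.2015, 1.4417, -1.8885) x1=(1.1757, -1.7387, 1.2451) x2=(-1.0981, -1.4854, 1.7793) x3=(-0.4095, -1.6987, -0.2107)
step 11: x0=(-0.1756, 1.4364, -1.9058) x1=(1.1498, -1.7333, 1.2554) x2=(-1.0727, -1.4820, 1.7914) x3=(-0.4180, -1.6771, -0.2167)
step 12: x0=(-0.1498, 1.4309, -1.9231) x1=(1.1237, -1.7278, 1.2656) x2=(-1.0471, -1.4786, 1.8034) x3=(-0.4264, -1.6554, -0.2223)
step 13: x0=(-0.1239, 1.4254, -1.9403) x1=(1.0972, -1.7223, 1.2759) x2=(-1.0213, -1.4752, 1.8151) x3=(-0.4348, -1.6336, -0.2276)
step 14: x0=(-0.0980, 1.4198, -1.9574) x1=(1.0704, -1.7168, 1.2861) x2=(-0.9952, -1.4718, 1.8268) x3=(-0.4430, -1.6117, -0.2325)
step 15: x0=(-0.0721, 1.4140, -1.9744) x1=(1.0433, -1.7112, 1.2962) x2=(-0.9689, -1.4684, 1.8382) x3=(-0.4511, -1.5898, -0.2370)
step 16: x0=(-0.0462, 1.4082, -1.9913) x1=(1.0158, -1.7055, 1.3064) x2=(-0.9423, -1.4650, 1.8495) x3=(-0.4591, -1.5678, -0.2411)
step 17: x0=(-0.0204, 1.4023, -2.0082) x1=(0.9881, -1.6997, 1.3165) x2=(-0.9154, -1.4616, 1.8606) x3=(-0.4669, -1.5457, -0.2448)
step 18: x0=(0.0055, 1.3963, -2.0249) x1=(0.9599, -1.6939, 1.3267) x2=(-0.8882, -1.4583, 1.8715) x3=(-0.4747, -1.5236, -0.2481)
step 19: x0=(0.0314, 1.3902, -2.0415) x1=(0.9314, -1.6880, 1.3368) x2=(-0.8607, -1.4550, 1.8822) x3=(-0.4824, -1.5015, -0.2511)
step 20: x0=(0.0573, 1.3841, -2.0581) x1=(0.9025, -1.6821, 1.3469) x2=(-0.8329, -1.4517, 1.8927) x3=(-0.4899, -1.4793, -0.2536)
step 21: x0=(0.0831, 1.3778, -2.0745) x1=(0.8732, -1.6760, 1.3571) x2=(-0.8048, -1.4484, 1.9030) x3=(-0.4973, -1.4571, -0.2558)
step 22: x0=(0.1090, 1.3715, -2.0909) x1=(0.8435, -1.6699, 1.3672) x2=(-0.7763, -1.4451, 1.9130) x3=(-0.5045, -1.4348, -0.2575)
step 23: x0=(0.1348, 1.3650, -2.1072) x1=(0.8134, -1.6637, 1.3774) x2=(-0.7475, -1.4419, 1.9229) x3=(-0.5116, -1.4125, -0.2589)
step 24: x0=(0.1607, 1.3585, -2.1233) x1=(0.7828, -1.6574, 1.3877) x2=(-0.7183, -1.4387, 1.9325) x3=(-0.5186, -1.3901, -0.2599)
step 25: x0=(0.1865, 1.3519, -2.1394) x1=(0.7517, -1.6510, 1.3979) x2=(-0.6887, -1.4355, 1.9419) x3=(-0.5254, -1.3678, -0.2604)
step 26: x0=(0.2124, 1.3452, -2.1554) x1=(0.7201, -1.6445, 1.4083) x2=(-0.6587, -1.4324, 1.9510) x3=(-0.5321, -1.3454, -0.2606)
step 27: x0=(0.2382, 1.3384, -2.1713) x1=(0.6879, -1.6379, 1.4188) x2=(-0.6281, -1.4293, 1.9598) x3=(-0.5387, -1.3230, -0.2604)
step 28: x0=(0.2640, 1.3315, -2.1871) x1=(0.6552, -1.6311, 1.4293) x2=(-0.5971, -1.4263, 1.9683) x3=(-0.5450, -1.3006, -0.2598)
step 29: x0=(0.2898, 1.3245, -2.2028) x1=(0.6218, -1.6242, 1.4401) x2=(-0.5656, -1.4233, 1.9764) x3=(-0.5513, -1.2782, -0.2588)
step 30: x0=(0.3155, 1.3175, -2.2184) x1=(0.5878, -1.6172, 1.4509) x2=(-0.5335, -1.4204, 1.9842) x3=(-0.5573, -1.2558, -0.2574)
step 31: x0=(0.3413, 1.3104, -2.2338) x1=(0.5530, -1.6100, 1.4620) x2=(-0.5008, -1.4176, 1.9916) x3=(-0.5633, -1.2333, -0.2556)
step 32: x0=(0.3671, 1.3032, -2.2492) x1=(0.5175, -1.6027, 1.4734) x2=(-0.4674, -1.4149, 1.9986) x3=(-0.5690, -1.2109, -0.2534)
step 33: x0=(0.3928, 1.2959, -2.2645) x1=(0.4810, -1.5951, 1.4851) x2=(-0.4332, -1.4123, 2.0051) x3=(-0.5746, -1.1885, -0.2508)
step 34: x0=(0.4185, 1.2885, -2.2797) x1=(0.4437, -1.5874, 1.4972) x2=(-0.3982, -1.4099, 2.0109) x3=(-0.5800, -1.1661, -0.2478)
step 35: x0=(0.4442, 1.2811, -2.2949) x1=(0.4053, -1.5793, 1.5098) x2=(-0.3623, -1.4076, 2.0162) x3=(-0.5853, -1.1438, -0.2445)
step 36: x0=(0.4699, 1.2735, -2.3099) x1=(0.3657, -1.5710, 1.5230) x2=(-0.3254, -1.4055, 2.0206) x3=(-0.5903, -1.1214, -0.2407)
step 37: x0=(0.4956, 1.2659, -2.3248) x1=(0.3248, -1.5624, 1.5371) x2=(-0.2873, -1.4037, 2.0241) x3=(-0.5952, -1.0991, -0.2365)
step 38: x0=(0.5212, 1.2582, -2.3396) x1=(0.2825, -1.5533, 1.5521) x2=(-0.2479, -1.4022, 2.0265) x3=(-0.6000, -1.0769, -0.2319)
step 39: x0=(0.5468, 1.2505, -2.3543) x1=(0.2384, -1.5437, 1.5685) x2=(-0.2071, -1.4011, 2.0274) x3=(-0.6045, -1.0546, -0.2269)
step 40: x0=(0.5724, 1.2427, -2.3689) x1=(0.1925, -1.5335, 1.5868) x2=(-0.1644, -1.4005, 2.0264) x3=(-0.6089, -1.0324, -0.2216)

(0.1925, -1.5335, 1.5868)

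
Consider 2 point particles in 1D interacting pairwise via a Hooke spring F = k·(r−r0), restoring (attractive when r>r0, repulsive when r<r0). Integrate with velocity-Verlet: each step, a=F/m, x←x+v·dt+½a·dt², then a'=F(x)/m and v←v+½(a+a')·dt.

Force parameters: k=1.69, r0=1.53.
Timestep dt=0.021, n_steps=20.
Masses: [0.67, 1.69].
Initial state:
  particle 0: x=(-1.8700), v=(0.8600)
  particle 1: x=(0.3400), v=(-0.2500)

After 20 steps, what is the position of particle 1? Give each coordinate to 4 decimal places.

step 0: x0=(-1.8700) x1=(0.3400)
step 1: x0=(-1.8516) x1=(0.3346)
step 2: x0=(-1.8324) x1=(0.3289)
step 3: x0=(-1.8125) x1=(0.3229)
step 4: x0=(-1.7920) x1=(0.3167)
step 5: x0=(-1.7708) x1=(0.3102)
step 6: x0=(-1.7490) x1=(0.3035)
step 7: x0=(-1.7266) x1=(0.2965)
step 8: x0=(-1.7037) x1=(0.2893)
step 9: x0=(-1.6802) x1=(0.2820)
step 10: x0=(-1.6563) x1=(0.2744)
step 11: x0=(-1.6319) x1=(0.2666)
step 12: x0=(-1.6072) x1=(0.2587)
step 13: x0=(-1.5820) x1=(0.2507)
step 14: x0=(-1.5565) x1=(0.2425)
step 15: x0=(-1.5307) x1=(0.2341)
step 16: x0=(-1.5047) x1=(0.2257)
step 17: x0=(-1.4784) x1=(0.2172)
step 18: x0=(-1.4519) x1=(0.2086)
step 19: x0=(-1.4253) x1=(0.2000)
step 20: x0=(-1.3986) x1=(0.1913)

(0.1913)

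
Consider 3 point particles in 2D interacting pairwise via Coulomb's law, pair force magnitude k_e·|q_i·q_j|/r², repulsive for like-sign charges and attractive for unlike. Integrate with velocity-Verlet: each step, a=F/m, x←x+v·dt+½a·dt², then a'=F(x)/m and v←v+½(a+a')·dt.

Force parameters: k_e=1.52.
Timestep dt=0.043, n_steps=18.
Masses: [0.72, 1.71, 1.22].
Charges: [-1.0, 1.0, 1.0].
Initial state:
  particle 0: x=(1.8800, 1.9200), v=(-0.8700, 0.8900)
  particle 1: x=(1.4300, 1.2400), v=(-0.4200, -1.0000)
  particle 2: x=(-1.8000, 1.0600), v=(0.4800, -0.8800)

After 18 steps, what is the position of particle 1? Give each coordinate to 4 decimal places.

step 0: x0=(1.8800, 1.9200) x1=(1.4300, 1.2400) x2=(-1.8000, 1.0600)
step 1: x0=(1.8408, 1.9558) x1=(1.4127, 1.1980) x2=(-1.7794, 1.0222)
step 2: x0=(1.7989, 1.9870) x1=(1.3966, 1.1580) x2=(-1.7588, 0.9844)
step 3: x0=(1.7546, 2.0140) x1=(1.3816, 1.1197) x2=(-1.7384, 0.9466)
step 4: x0=(1.7085, 2.0371) x1=(1.3673, 1.0830) x2=(-1.7180, 0.9089)
step 5: x0=(1.6608, 2.0566) x1=(1.3538, 1.0478) x2=(-1.6976, 0.8712)
step 6: x0=(1.6118, 2.0725) x1=(1.3409, 1.0140) x2=(-1.6774, 0.8336)
step 7: x0=(1.5617, 2.0852) x1=(1.3285, 0.9816) x2=(-1.6572, 0.7960)
step 8: x0=(1.5106, 2.0948) x1=(1.3166, 0.9505) x2=(-1.6371, 0.7584)
step 9: x0=(1.4588, 2.1014) x1=(1.3051, 0.9206) x2=(-1.6171, 0.7210)
step 10: x0=(1.4063, 2.1051) x1=(1.2939, 0.8918) x2=(-1.5971, 0.6835)
step 11: x0=(1.3532, 2.1060) x1=(1.2830, 0.8642) x2=(-1.5773, 0.6462)
step 12: x0=(1.2997, 2.1043) x1=(1.2723, 0.8376) x2=(-1.5575, 0.6089)
step 13: x0=(1.2457, 2.0999) x1=(1.2619, 0.8121) x2=(-1.5378, 0.5717)
step 14: x0=(1.1915, 2.0930) x1=(1.2517, 0.7876) x2=(-1.5183, 0.5346)
step 15: x0=(1.1370, 2.0836) x1=(1.2416, 0.7641) x2=(-1.4988, 0.4976)
step 16: x0=(1.0824, 2.0718) x1=(1.2317, 0.7415) x2=(-1.4794, 0.4607)
step 17: x0=(1.0276, 2.0576) x1=(1.2219, 0.7198) x2=(-1.4601, 0.4239)
step 18: x0=(0.9728, 2.0411) x1=(1.2122, 0.6991) x2=(-1.4409, 0.3872)

(1.2122, 0.6991)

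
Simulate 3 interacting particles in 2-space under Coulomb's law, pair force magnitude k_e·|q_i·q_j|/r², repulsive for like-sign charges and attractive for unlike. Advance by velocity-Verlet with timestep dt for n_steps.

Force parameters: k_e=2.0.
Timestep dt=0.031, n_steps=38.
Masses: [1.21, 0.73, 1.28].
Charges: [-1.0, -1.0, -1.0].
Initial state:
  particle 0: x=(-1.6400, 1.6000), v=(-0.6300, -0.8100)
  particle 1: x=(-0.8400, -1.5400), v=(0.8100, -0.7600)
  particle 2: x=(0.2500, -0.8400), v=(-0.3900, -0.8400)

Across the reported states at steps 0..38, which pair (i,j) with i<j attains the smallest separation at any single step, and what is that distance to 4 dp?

step 0: x0=(-1.6400, 1.6000) x1=(-0.8400, -1.5400) x2=(0.2500, -0.8400)
step 1: x0=(-1.6596, 1.5750) x1=(-0.8155, -1.5641) x2=(0.2383, -0.8659)
step 2: x0=(-1.6793, 1.5503) x1=(-0.7923, -1.5894) x2=(0.2275, -0.8913)
step 3: x0=(-1.6992, 1.5259) x1=(-0.7705, -1.6158) x2=(0.2177, -0.9164)
step 4: x0=(-1.7193, 1.5018) x1=(-0.7501, -1.6436) x2=(0.2087, -0.9409)
step 5: x0=(-1.7394, 1.4779) x1=(-0.7311, -1.6726) x2=(0.2007, -0.9650)
step 6: x0=(-1.7597, 1.4543) x1=(-0.7136, -1.7031) x2=(0.1937, -0.9885)
step 7: x0=(-1.7802, 1.4309) x1=(-0.6975, -1.7350) x2=(0.1877, -1.0114)
step 8: x0=(-1.8008, 1.4078) x1=(-0.6830, -1.7684) x2=(0.1826, -1.0338)
step 9: x0=(-1.8216, 1.3850) x1=(-0.6699, -1.8034) x2=(0.1785, -1.0555)
step 10: x0=(-1.8425, 1.3624) x1=(-0.6582, -1.8399) x2=(0.1754, -1.0765)
step 11: x0=(-1.8635, 1.3401) x1=(-0.6481, -1.8780) x2=(0.1733, -1.0969)
step 12: x0=(-1.8847, 1.3180) x1=(-0.6393, -1.9178) x2=(0.1721, -1.1165)
step 13: x0=(-1.9061, 1.2962) x1=(-0.6319, -1.9592) x2=(0.1718, -1.1355)
step 14: x0=(-1.9276, 1.2746) x1=(-0.6258, -2.0022) x2=(0.1724, -1.1538)
step 15: x0=(-1.9492, 1.2532) x1=(-0.6209, -2.0468) x2=(0.1739, -1.1713)
step 16: x0=(-1.9710, 1.2321) x1=(-0.6172, -2.0930) x2=(0.1762, -1.1882)
step 17: x0=(-1.9930, 1.2111) x1=(-0.6147, -2.1407) x2=(0.1792, -1.2044)
step 18: x0=(-2.0151, 1.1905) x1=(-0.6132, -2.1900) x2=(0.1830, -1.2200)
step 19: x0=(-2.0373, 1.1700) x1=(-0.6127, -2.2408) x2=(0.1875, -1.2349)
step 20: x0=(-2.0597, 1.1497) x1=(-0.6131, -2.2929) x2=(0.1927, -1.2492)
step 21: x0=(-2.0822, 1.1297) x1=(-0.6144, -2.3465) x2=(0.1985, -1.2630)
step 22: x0=(-2.1049, 1.1099) x1=(-0.6164, -2.4013) x2=(0.2049, -1.2761)
step 23: x0=(-2.1277, 1.0903) x1=(-0.6192, -2.4575) x2=(0.2118, -1.2888)
step 24: x0=(-2.1506, 1.0708) x1=(-0.6227, -2.5148) x2=(0.2192, -1.3009)
step 25: x0=(-2.1737, 1.0516) x1=(-0.6267, -2.5733) x2=(0.2271, -1.3126)
step 26: x0=(-2.1970, 1.0326) x1=(-0.6314, -2.6329) x2=(0.2355, -1.3239)
step 27: x0=(-2.2204, 1.0137) x1=(-0.6366, -2.6935) x2=(0.2443, -1.3347)
step 28: x0=(-2.2439, 0.9951) x1=(-0.6422, -2.7551) x2=(0.2536, -1.3451)
step 29: x0=(-2.2675, 0.9766) x1=(-0.6483, -2.8177) x2=(0.2632, -1.3552)
step 30: x0=(-2.2913, 0.9583) x1=(-0.6548, -2.8811) x2=(0.2731, -1.3649)
step 31: x0=(-2.3152, 0.9401) x1=(-0.6617, -2.9454) x2=(0.2834, -1.3743)
step 32: x0=(-2.3393, 0.9222) x1=(-0.6689, -3.0105) x2=(0.2940, -1.3834)
step 33: x0=(-2.3634, 0.9044) x1=(-0.6765, -3.0764) x2=(0.3050, -1.3922)
step 34: x0=(-2.3878, 0.8867) x1=(-0.6843, -3.1430) x2=(0.3162, -1.4008)
step 35: x0=(-2.4122, 0.8693) x1=(-0.6924, -3.2103) x2=(0.3277, -1.4091)
step 36: x0=(-2.4368, 0.8519) x1=(-0.7008, -3.2782) x2=(0.3394, -1.4172)
step 37: x0=(-2.4615, 0.8348) x1=(-0.7094, -3.3468) x2=(0.3515, -1.4251)
step 38: x0=(-2.4863, 0.8177) x1=(-0.7182, -3.4160) x2=(0.3637, -1.4327)

pair (1,2), distance 1.1304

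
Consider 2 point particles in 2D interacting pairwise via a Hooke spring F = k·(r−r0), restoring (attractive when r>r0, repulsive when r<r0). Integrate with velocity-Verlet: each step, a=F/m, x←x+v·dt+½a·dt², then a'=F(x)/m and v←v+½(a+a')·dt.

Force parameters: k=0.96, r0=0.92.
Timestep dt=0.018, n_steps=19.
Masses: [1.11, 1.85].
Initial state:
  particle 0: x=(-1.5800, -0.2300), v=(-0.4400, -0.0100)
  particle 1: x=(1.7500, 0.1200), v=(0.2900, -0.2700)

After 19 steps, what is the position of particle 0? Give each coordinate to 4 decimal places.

(-1.6058, -0.2217)

step 0: x0=(-1.5800, -0.2300) x1=(1.7500, 0.1200)
step 1: x0=(-1.5876, -0.2301) x1=(1.7550, 0.1151)
step 2: x0=(-1.5945, -0.2302) x1=(1.7596, 0.1102)
step 3: x0=(-1.6007, -0.2302) x1=(1.7638, 0.1052)
step 4: x0=(-1.6062, -0.2302) x1=(1.7676, 0.1002)
step 5: x0=(-1.6111, -0.2300) x1=(1.7710, 0.0952)
step 6: x0=(-1.6152, -0.2298) x1=(1.7739, 0.0901)
step 7: x0=(-1.6187, -0.2296) x1=(1.7765, 0.0850)
step 8: x0=(-1.6215, -0.2292) x1=(1.7786, 0.0798)
step 9: x0=(-1.6235, -0.2289) x1=(1.7803, 0.0746)
step 10: x0=(-1.6249, -0.2284) x1=(1.7816, 0.0694)
step 11: x0=(-1.6256, -0.2279) x1=(1.7825, 0.0641)
step 12: x0=(-1.6255, -0.2273) x1=(1.7829, 0.0588)
step 13: x0=(-1.6248, -0.2267) x1=(1.7830, 0.0534)
step 14: x0=(-1.6234, -0.2260) x1=(1.7826, 0.0480)
step 15: x0=(-1.6213, -0.2252) x1=(1.7818, 0.0426)
step 16: x0=(-1.6185, -0.2244) x1=(1.7806, 0.0372)
step 17: x0=(-1.6150, -0.2236) x1=(1.7789, 0.0317)
step 18: x0=(-1.6107, -0.2227) x1=(1.7769, 0.0262)
step 19: x0=(-1.6058, -0.2217) x1=(1.7744, 0.0206)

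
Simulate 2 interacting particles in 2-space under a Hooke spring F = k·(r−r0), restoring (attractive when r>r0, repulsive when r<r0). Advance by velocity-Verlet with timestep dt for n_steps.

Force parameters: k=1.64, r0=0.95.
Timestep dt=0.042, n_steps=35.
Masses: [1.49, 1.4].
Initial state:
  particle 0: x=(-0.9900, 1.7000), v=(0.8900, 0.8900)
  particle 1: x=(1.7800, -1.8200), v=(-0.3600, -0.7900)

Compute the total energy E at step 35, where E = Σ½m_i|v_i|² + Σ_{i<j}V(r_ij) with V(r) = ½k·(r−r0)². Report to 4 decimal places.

step 0: x0=(-0.9900, 1.7000) x1=(1.7800, -1.8200)
step 1: x0=(-0.9505, 1.7347) x1=(1.7626, -1.8503)
step 2: x0=(-0.9068, 1.7639) x1=(1.7408, -1.8748)
step 3: x0=(-0.8591, 1.7875) x1=(1.7147, -1.8933)
step 4: x0=(-0.8075, 1.8055) x1=(1.6844, -1.9059)
step 5: x0=(-0.7520, 1.8178) x1=(1.6500, -1.9124)
step 6: x0=(-0.6929, 1.8244) x1=(1.6118, -1.9128)
step 7: x0=(-0.6303, 1.8254) x1=(1.5698, -1.9072)
step 8: x0=(-0.5643, 1.8207) x1=(1.5242, -1.8956)
step 9: x0=(-0.4952, 1.8103) x1=(1.4753, -1.8780)
step 10: x0=(-0.4231, 1.7945) x1=(1.4233, -1.8545)
step 11: x0=(-0.3483, 1.7732) x1=(1.3683, -1.8252)
step 12: x0=(-0.2709, 1.7465) x1=(1.3107, -1.7903)
step 13: x0=(-0.1912, 1.7147) x1=(1.2505, -1.7498)
step 14: x0=(-0.1095, 1.6779) x1=(1.1881, -1.7040)
step 15: x0=(-0.0258, 1.6362) x1=(1.1238, -1.6531)
step 16: x0=(0.0594, 1.5899) x1=(1.0577, -1.5972)
step 17: x0=(0.1461, 1.5392) x1=(0.9902, -1.5366)
step 18: x0=(0.2339, 1.4842) x1=(0.9214, -1.4715)
step 19: x0=(0.3226, 1.4253) x1=(0.8517, -1.4022)
step 20: x0=(0.4120, 1.3628) x1=(0.7812, -1.3290)
step 21: x0=(0.5018, 1.2968) x1=(0.7102, -1.2522)
step 22: x0=(0.5919, 1.2277) x1=(0.6389, -1.1721)
step 23: x0=(0.6821, 1.1559) x1=(0.5676, -1.0890)
step 24: x0=(0.7722, 1.0815) x1=(0.4965, -1.0032)
step 25: x0=(0.8619, 1.0048) x1=(0.4256, -0.9151)
step 26: x0=(0.9512, 0.9263) x1=(0.3552, -0.8249)
step 27: x0=(1.0400, 0.8461) x1=(0.2854, -0.7329)
step 28: x0=(1.1281, 0.7645) x1=(0.2163, -0.6395)
step 29: x0=(1.2154, 0.6817) x1=(0.1481, -0.5447)
step 30: x0=(1.3018, 0.5979) x1=(0.0807, -0.4490)
step 31: x0=(1.3873, 0.5133) x1=(0.0144, -0.3523)
step 32: x0=(1.4717, 0.4280) x1=(-0.0507, -0.2549)
step 33: x0=(1.5548, 0.3421) x1=(-0.1145, -0.1569)
step 34: x0=(1.6364, 0.2558) x1=(-0.1767, -0.0585)
step 35: x0=(1.7164, 0.1692) x1=(-0.2371, 0.0403)
step 0 velocities: v0=(0.8900, 0.8900) v1=(-0.3600, -0.7900)
step 0: KE=1.7078, PE=10.2134, E=11.9212
step 35 velocities: v0=(1.8798, -2.0637) v1=(-1.4134, 2.3536)
step 35: KE=11.0813, PE=0.8328, E=11.9141

11.9141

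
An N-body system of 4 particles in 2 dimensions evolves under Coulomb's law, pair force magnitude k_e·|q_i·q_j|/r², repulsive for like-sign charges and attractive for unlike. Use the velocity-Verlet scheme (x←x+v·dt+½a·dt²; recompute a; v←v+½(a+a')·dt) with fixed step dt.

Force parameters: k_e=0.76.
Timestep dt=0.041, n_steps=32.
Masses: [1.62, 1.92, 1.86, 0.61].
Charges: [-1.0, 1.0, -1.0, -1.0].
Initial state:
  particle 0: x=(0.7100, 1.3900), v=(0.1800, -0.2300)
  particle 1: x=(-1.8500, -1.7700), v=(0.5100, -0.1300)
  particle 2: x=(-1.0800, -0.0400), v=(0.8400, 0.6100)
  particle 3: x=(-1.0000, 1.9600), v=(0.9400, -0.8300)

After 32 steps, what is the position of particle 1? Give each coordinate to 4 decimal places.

(-1.1305, -1.8313)

step 0: x0=(0.7100, 1.3900) x1=(-1.8500, -1.7700) x2=(-1.0800, -0.0400) x3=(-1.0000, 1.9600)
step 1: x0=(0.7175, 1.3806) x1=(-1.8290, -1.7752) x2=(-1.0457, -0.0152) x3=(-0.9618, 1.9263)
step 2: x0=(0.7254, 1.3711) x1=(-1.8080, -1.7802) x2=(-1.0115, 0.0092) x3=(-0.9242, 1.8931)
step 3: x0=(0.7336, 1.3616) x1=(-1.7868, -1.7849) x2=(-0.9775, 0.0331) x3=(-0.8873, 1.8607)
step 4: x0=(0.7422, 1.3521) x1=(-1.7655, -1.7894) x2=(-0.9438, 0.0565) x3=(-0.8511, 1.8289)
step 5: x0=(0.7512, 1.3426) x1=(-1.7441, -1.7937) x2=(-0.9102, 0.0795) x3=(-0.8156, 1.7979)
step 6: x0=(0.7605, 1.3331) x1=(-1.7226, -1.7977) x2=(-0.8768, 0.1021) x3=(-0.7809, 1.7676)
step 7: x0=(0.7703, 1.3236) x1=(-1.7010, -1.8016) x2=(-0.8437, 0.1241) x3=(-0.7469, 1.7382)
step 8: x0=(0.7805, 1.3141) x1=(-1.6793, -1.8052) x2=(-0.8107, 0.1456) x3=(-0.7138, 1.7097)
step 9: x0=(0.7912, 1.3045) x1=(-1.6575, -1.8086) x2=(-0.7780, 0.1666) x3=(-0.6815, 1.6820)
step 10: x0=(0.8023, 1.2950) x1=(-1.6356, -1.8118) x2=(-0.7455, 0.1871) x3=(-0.6501, 1.6554)
step 11: x0=(0.8139, 1.2854) x1=(-1.6137, -1.8147) x2=(-0.7133, 0.2070) x3=(-0.6195, 1.6298)
step 12: x0=(0.8261, 1.2759) x1=(-1.5916, -1.8175) x2=(-0.6813, 0.2263) x3=(-0.5899, 1.6052)
step 13: x0=(0.8387, 1.2664) x1=(-1.5694, -1.8201) x2=(-0.6495, 0.2451) x3=(-0.5612, 1.5819)
step 14: x0=(0.8519, 1.2569) x1=(-1.5471, -1.8224) x2=(-0.6180, 0.2632) x3=(-0.5335, 1.5597)
step 15: x0=(0.8657, 1.2474) x1=(-1.5248, -1.8246) x2=(-0.5867, 0.2807) x3=(-0.5067, 1.5389)
step 16: x0=(0.8800, 1.2379) x1=(-1.5023, -1.8265) x2=(-0.5557, 0.2974) x3=(-0.4810, 1.5195)
step 17: x0=(0.8949, 1.2285) x1=(-1.4797, -1.8283) x2=(-0.5250, 0.3135) x3=(-0.4563, 1.5014)
step 18: x0=(0.9104, 1.2190) x1=(-1.4571, -1.8298) x2=(-0.4946, 0.3289) x3=(-0.4326, 1.4850)
step 19: x0=(0.9266, 1.2096) x1=(-1.4344, -1.8312) x2=(-0.4644, 0.3435) x3=(-0.4100, 1.4701)
step 20: x0=(0.9434, 1.2003) x1=(-1.4115, -1.8324) x2=(-0.4346, 0.3573) x3=(-0.3885, 1.4569)
step 21: x0=(0.9608, 1.1910) x1=(-1.3886, -1.8333) x2=(-0.4050, 0.3703) x3=(-0.3681, 1.4455)
step 22: x0=(0.9789, 1.1817) x1=(-1.3656, -1.8341) x2=(-0.3758, 0.3824) x3=(-0.3488, 1.4360)
step 23: x0=(0.9976, 1.1724) x1=(-1.3425, -1.8347) x2=(-0.3468, 0.3937) x3=(-0.3306, 1.4284)
step 24: x0=(1.0170, 1.1632) x1=(-1.3193, -1.8351) x2=(-0.3182, 0.4041) x3=(-0.3136, 1.4227)
step 25: x0=(1.0371, 1.1540) x1=(-1.2960, -1.8353) x2=(-0.2898, 0.4136) x3=(-0.2977, 1.4192)
step 26: x0=(1.0579, 1.1449) x1=(-1.2726, -1.8353) x2=(-0.2618, 0.4222) x3=(-0.2830, 1.4178)
step 27: x0=(1.0794, 1.1358) x1=(-1.2492, -1.8351) x2=(-0.2340, 0.4298) x3=(-0.2695, 1.4185)
step 28: x0=(1.1015, 1.1267) x1=(-1.2256, -1.8347) x2=(-0.2066, 0.4365) x3=(-0.2572, 1.4214)
step 29: x0=(1.1244, 1.1177) x1=(-1.2020, -1.8342) x2=(-0.1794, 0.4422) x3=(-0.2461, 1.4265)
step 30: x0=(1.1479, 1.1087) x1=(-1.1782, -1.8334) x2=(-0.1525, 0.4470) x3=(-0.2363, 1.4339)
step 31: x0=(1.1721, 1.0998) x1=(-1.1544, -1.8325) x2=(-0.1259, 0.4508) x3=(-0.2277, 1.4434)
step 32: x0=(1.1969, 1.0909) x1=(-1.1305, -1.8313) x2=(-0.0995, 0.4537) x3=(-0.2204, 1.4551)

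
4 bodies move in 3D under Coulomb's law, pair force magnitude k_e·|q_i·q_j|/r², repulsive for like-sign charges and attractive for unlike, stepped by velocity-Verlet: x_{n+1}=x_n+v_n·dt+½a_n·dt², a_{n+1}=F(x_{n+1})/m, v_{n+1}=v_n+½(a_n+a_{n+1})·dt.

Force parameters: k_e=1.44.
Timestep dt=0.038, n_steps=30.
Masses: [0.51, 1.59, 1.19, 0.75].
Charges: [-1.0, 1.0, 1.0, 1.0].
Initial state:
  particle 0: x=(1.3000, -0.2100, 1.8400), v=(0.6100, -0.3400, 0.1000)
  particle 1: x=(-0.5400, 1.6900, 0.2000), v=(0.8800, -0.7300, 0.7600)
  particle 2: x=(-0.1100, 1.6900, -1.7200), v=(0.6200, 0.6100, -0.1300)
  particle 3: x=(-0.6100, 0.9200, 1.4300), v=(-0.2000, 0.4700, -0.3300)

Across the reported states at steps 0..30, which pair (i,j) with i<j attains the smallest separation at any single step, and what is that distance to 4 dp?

pair (1,3), distance 1.1041

step 0: x0=(1.3000, -0.2100, 1.8400) x1=(-0.5400, 1.6900, 0.2000) x2=(-0.1100, 1.6900, -1.7200) x3=(-0.6100, 0.9200, 1.4300)
step 1: x0=(1.3227, -0.2225, 1.8435) x1=(-0.5065, 1.6624, 0.2288) x2=(-0.0864, 1.7132, -1.7252) x3=(-0.6174, 0.9373, 1.4182)
step 2: x0=(1.3444, -0.2343, 1.8465) x1=(-0.4730, 1.6350, 0.2575) x2=(-0.0626, 1.7364, -1.7309) x3=(-0.6246, 0.9536, 1.4079)
step 3: x0=(1.3651, -0.2454, 1.8489) x1=(-0.4394, 1.6079, 0.2859) x2=(-0.0386, 1.7596, -1.7371) x3=(-0.6315, 0.9688, 1.3993)
step 4: x0=(1.3849, -0.2557, 1.8508) x1=(-0.4056, 1.5811, 0.3140) x2=(-0.0146, 1.7828, -1.7438) x3=(-0.6383, 0.9829, 1.3925)
step 5: x0=(1.4038, -0.2653, 1.8521) x1=(-0.3717, 1.5545, 0.3417) x2=(0.0096, 1.8061, -1.7509) x3=(-0.6451, 0.9958, 1.3874)
step 6: x0=(1.4218, -0.2741, 1.8529) x1=(-0.3375, 1.5283, 0.3691) x2=(0.0340, 1.8294, -1.7585) x3=(-0.6519, 1.0076, 1.3844)
step 7: x0=(1.4388, -0.2822, 1.8532) x1=(-0.3030, 1.5023, 0.3960) x2=(0.0584, 1.8527, -1.7665) x3=(-0.6590, 1.0182, 1.3833)
step 8: x0=(1.4550, -0.2895, 1.8529) x1=(-0.2682, 1.4766, 0.4224) x2=(0.0830, 1.8761, -1.7749) x3=(-0.6664, 1.0276, 1.3843)
step 9: x0=(1.4703, -0.2962, 1.8521) x1=(-0.2329, 1.4511, 0.4483) x2=(0.1077, 1.8996, -1.7838) x3=(-0.6742, 1.0359, 1.3875)
step 10: x0=(1.4846, -0.3020, 1.8507) x1=(-0.1972, 1.4259, 0.4736) x2=(0.1325, 1.9231, -1.7930) x3=(-0.6827, 1.0431, 1.3929)
step 11: x0=(1.4981, -0.3072, 1.8488) x1=(-0.1609, 1.4009, 0.4983) x2=(0.1574, 1.9467, -1.8026) x3=(-0.6918, 1.0493, 1.4004)
step 12: x0=(1.5107, -0.3115, 1.8464) x1=(-0.1241, 1.3760, 0.5225) x2=(0.1824, 1.9703, -1.8126) x3=(-0.7017, 1.0544, 1.4100)
step 13: x0=(1.5224, -0.3152, 1.8435) x1=(-0.0866, 1.3514, 0.5461) x2=(0.2075, 1.9940, -1.8229) x3=(-0.7126, 1.0586, 1.4218)
step 14: x0=(1.5332, -0.3180, 1.8400) x1=(-0.0484, 1.3268, 0.5692) x2=(0.2327, 2.0178, -1.8336) x3=(-0.7244, 1.0620, 1.4356)
step 15: x0=(1.5431, -0.3201, 1.8359) x1=(-0.0095, 1.3023, 0.5918) x2=(0.2580, 2.0417, -1.8446) x3=(-0.7373, 1.0646, 1.4513)
step 16: x0=(1.5521, -0.3214, 1.8314) x1=(0.0301, 1.2778, 0.6140) x2=(0.2834, 2.0656, -1.8559) x3=(-0.7512, 1.0665, 1.4688)
step 17: x0=(1.5602, -0.3220, 1.8263) x1=(0.0704, 1.2532, 0.6357) x2=(0.3089, 2.0896, -1.8675) x3=(-0.7662, 1.0678, 1.4880)
step 18: x0=(1.5674, -0.3217, 1.8206) x1=(0.1115, 1.2287, 0.6571) x2=(0.3344, 2.1136, -1.8794) x3=(-0.7822, 1.0686, 1.5088)
step 19: x0=(1.5737, -0.3206, 1.8144) x1=(0.1532, 1.2040, 0.6782) x2=(0.3601, 2.1378, -1.8915) x3=(-0.7993, 1.0689, 1.5310)
step 20: x0=(1.5790, -0.3186, 1.8076) x1=(0.1957, 1.1792, 0.6990) x2=(0.3858, 2.1620, -1.9040) x3=(-0.8174, 1.0688, 1.5546)
step 21: x0=(1.5833, -0.3158, 1.8003) x1=(0.2389, 1.1543, 0.7197) x2=(0.4116, 2.1863, -1.9166) x3=(-0.8364, 1.0683, 1.5794)
step 22: x0=(1.5867, -0.3122, 1.7924) x1=(0.2828, 1.1291, 0.7401) x2=(0.4374, 2.2106, -1.9296) x3=(-0.8563, 1.0675, 1.6053)
step 23: x0=(1.5891, -0.3076, 1.7839) x1=(0.3273, 1.1038, 0.7605) x2=(0.4633, 2.2350, -1.9427) x3=(-0.8770, 1.0664, 1.6322)
step 24: x0=(1.5905, -0.3021, 1.7749) x1=(0.3725, 1.0782, 0.7808) x2=(0.4893, 2.2595, -1.9561) x3=(-0.8985, 1.0651, 1.6600)
step 25: x0=(1.5908, -0.2956, 1.7652) x1=(0.4183, 1.0524, 0.8011) x2=(0.5154, 2.2840, -1.9697) x3=(-0.9207, 1.0635, 1.6886)
step 26: x0=(1.5901, -0.2882, 1.7549) x1=(0.4647, 1.0263, 0.8213) x2=(0.5415, 2.3087, -1.9834) x3=(-0.9436, 1.0617, 1.7179)
step 27: x0=(1.5883, -0.2797, 1.7439) x1=(0.5116, 0.9999, 0.8416) x2=(0.5677, 2.3333, -1.9974) x3=(-0.9670, 1.0598, 1.7480)
step 28: x0=(1.5855, -0.2701, 1.7322) x1=(0.5592, 0.9732, 0.8620) x2=(0.5939, 2.3581, -2.0116) x3=(-0.9910, 1.0577, 1.7786)
step 29: x0=(1.5814, -0.2593, 1.7198) x1=(0.6073, 0.9462, 0.8824) x2=(0.6202, 2.3828, -2.0259) x3=(-1.0155, 1.0554, 1.8099)
step 30: x0=(1.5762, -0.2474, 1.7067) x1=(0.6560, 0.9188, 0.9030) x2=(0.6465, 2.4077, -2.0404) x3=(-1.0405, 1.0530, 1.8416)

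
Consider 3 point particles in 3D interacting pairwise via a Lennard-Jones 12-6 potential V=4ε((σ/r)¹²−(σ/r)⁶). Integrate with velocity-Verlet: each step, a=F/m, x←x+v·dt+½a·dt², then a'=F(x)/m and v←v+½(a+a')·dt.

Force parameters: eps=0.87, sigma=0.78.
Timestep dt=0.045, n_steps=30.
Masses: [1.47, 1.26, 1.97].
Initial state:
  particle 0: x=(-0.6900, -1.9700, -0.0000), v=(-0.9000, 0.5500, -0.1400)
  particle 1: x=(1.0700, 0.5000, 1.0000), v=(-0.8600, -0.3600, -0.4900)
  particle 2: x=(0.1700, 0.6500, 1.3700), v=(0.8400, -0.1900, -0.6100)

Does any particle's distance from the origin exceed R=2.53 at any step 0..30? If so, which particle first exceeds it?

step 0: x0=(-0.6900, -1.9700, -0.0000) x1=(1.0700, 0.5000, 1.0000) x2=(0.1700, 0.6500, 1.3700)
step 1: x0=(-0.7305, -1.9452, -0.0063) x1=(1.0294, 0.4841, 0.9788) x2=(0.2090, 0.6412, 1.3420)
step 2: x0=(-0.7710, -1.9205, -0.0126) x1=(0.9859, 0.4688, 0.9587) x2=(0.2499, 0.6321, 1.3133)
step 3: x0=(-0.8115, -1.8957, -0.0189) x1=(0.9508, 0.4516, 0.9347) x2=(0.2854, 0.6242, 1.2871)
step 4: x0=(-0.8520, -1.8710, -0.0252) x1=(0.9600, 0.4229, 0.8872) x2=(0.2925, 0.6237, 1.2759)
step 5: x0=(-0.8925, -1.8462, -0.0315) x1=(0.9920, 0.3873, 0.8264) x2=(0.2851, 0.6275, 1.2732)
step 6: x0=(-0.9330, -1.8214, -0.0378) x1=(1.0246, 0.3516, 0.7653) x2=(0.2773, 0.6314, 1.2708)
step 7: x0=(-0.9734, -1.7967, -0.0441) x1=(1.0539, 0.3171, 0.7064) x2=(0.2716, 0.6346, 1.2669)
step 8: x0=(-1.0139, -1.7719, -0.0503) x1=(1.0801, 0.2838, 0.6496) x2=(0.2678, 0.6369, 1.2616)
step 9: x0=(-1.0544, -1.7471, -0.0566) x1=(1.1039, 0.2515, 0.5947) x2=(0.2657, 0.6386, 1.2552)
step 10: x0=(-1.0949, -1.7223, -0.0629) x1=(1.1259, 0.2201, 0.5413) x2=(0.2646, 0.6397, 1.2478)
step 11: x0=(-1.1354, -1.6975, -0.0692) x1=(1.1465, 0.1894, 0.4889) x2=(0.2645, 0.6404, 1.2397)
step 12: x0=(-1.1758, -1.6727, -0.0755) x1=(1.1661, 0.1592, 0.4374) x2=(0.2650, 0.6408, 1.2311)
step 13: x0=(-1.2163, -1.6479, -0.0817) x1=(1.1849, 0.1294, 0.3866) x2=(0.2660, 0.6409, 1.2220)
step 14: x0=(-1.2567, -1.6231, -0.0880) x1=(1.2031, 0.0999, 0.3364) x2=(0.2673, 0.6408, 1.2126)
step 15: x0=(-1.2972, -1.5983, -0.0943) x1=(1.2209, 0.0708, 0.2866) x2=(0.2690, 0.6405, 1.2028)
step 16: x0=(-1.3377, -1.5735, -0.1006) x1=(1.2382, 0.0418, 0.2371) x2=(0.2709, 0.6401, 1.1929)
step 17: x0=(-1.3781, -1.5487, -0.1068) x1=(1.2553, 0.0130, 0.1880) x2=(0.2730, 0.6396, 1.1828)
step 18: x0=(-1.4186, -1.5239, -0.1131) x1=(1.2721, -0.0156, 0.1391) x2=(0.2753, 0.6389, 1.1725)
step 19: x0=(-1.4590, -1.4990, -0.1194) x1=(1.2887, -0.0442, 0.0903) x2=(0.2777, 0.6382, 1.1621)
step 20: x0=(-1.4994, -1.4742, -0.1256) x1=(1.3051, -0.0726, 0.0418) x2=(0.2801, 0.6374, 1.1515)
step 21: x0=(-1.5399, -1.4494, -0.1319) x1=(1.3215, -0.1009, -0.0066) x2=(0.2827, 0.6365, 1.1409)
step 22: x0=(-1.5803, -1.4246, -0.1382) x1=(1.3377, -0.1291, -0.0549) x2=(0.2853, 0.6356, 1.1302)
step 23: x0=(-1.6207, -1.3997, -0.1444) x1=(1.3539, -0.1573, -0.1031) x2=(0.2880, 0.6347, 1.1195)
step 24: x0=(-1.6612, -1.3749, -0.1507) x1=(1.3699, -0.1855, -0.1513) x2=(0.2907, 0.6337, 1.1087)
step 25: x0=(-1.7016, -1.3501, -0.1570) x1=(1.3859, -0.2136, -0.1993) x2=(0.2934, 0.6327, 1.0979)
step 26: x0=(-1.7420, -1.3252, -0.1632) x1=(1.4019, -0.2416, -0.2473) x2=(0.2962, 0.6317, 1.0870)
step 27: x0=(-1.7824, -1.3004, -0.1695) x1=(1.4178, -0.2697, -0.2953) x2=(0.2990, 0.6306, 1.0761)
step 28: x0=(-1.8228, -1.2755, -0.1757) x1=(1.4337, -0.2977, -0.3432) x2=(0.3019, 0.6296, 1.0651)
step 29: x0=(-1.8632, -1.2507, -0.1820) x1=(1.4495, -0.3256, -0.3911) x2=(0.3047, 0.6285, 1.0541)
step 30: x0=(-1.9037, -1.2258, -0.1882) x1=(1.4654, -0.3536, -0.4389) x2=(0.3076, 0.6274, 1.0432)

no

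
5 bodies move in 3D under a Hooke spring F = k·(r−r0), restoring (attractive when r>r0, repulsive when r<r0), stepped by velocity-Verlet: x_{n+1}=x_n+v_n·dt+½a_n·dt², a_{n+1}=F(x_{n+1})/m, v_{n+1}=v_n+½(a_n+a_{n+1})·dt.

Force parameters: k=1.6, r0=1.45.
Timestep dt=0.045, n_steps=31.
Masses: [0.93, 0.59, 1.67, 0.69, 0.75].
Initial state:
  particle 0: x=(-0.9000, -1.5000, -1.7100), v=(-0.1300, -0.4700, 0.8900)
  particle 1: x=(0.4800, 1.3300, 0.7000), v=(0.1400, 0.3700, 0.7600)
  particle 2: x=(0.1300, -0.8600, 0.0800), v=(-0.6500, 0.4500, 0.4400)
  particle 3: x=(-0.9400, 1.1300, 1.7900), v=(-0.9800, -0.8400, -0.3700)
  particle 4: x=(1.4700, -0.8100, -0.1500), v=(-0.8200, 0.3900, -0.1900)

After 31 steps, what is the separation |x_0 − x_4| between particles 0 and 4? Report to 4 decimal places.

step 0: x0=(-0.9000, -1.5000, -1.7100) x1=(0.4800, 1.3300, 0.7000) x2=(0.1300, -0.8600, 0.0800) x3=(-0.9400, 1.1300, 1.7900) x4=(1.4700, -0.8100, -0.1500)
step 1: x0=(-0.9017, -1.5140, -1.6608) x1=(0.4839, 1.3369, 0.7290) x2=(0.1000, -0.8382, 0.1003) x3=(-0.9787, 1.0831, 1.7626) x4=(1.4267, -0.7887, -0.1570)
step 2: x0=(-0.8954, -1.5137, -1.5939) x1=(0.4828, 1.3243, 0.7474) x2=(0.0684, -0.8136, 0.1215) x3=(-1.0067, 1.0189, 1.7146) x4=(1.3709, -0.7603, -0.1607)
step 3: x0=(-0.8815, -1.4994, -1.5101) x1=(0.4765, 1.2927, 0.7556) x2=(0.0354, -0.7862, 0.1435) x3=(-1.0242, 0.9384, 1.6469) x4=(1.3033, -0.7253, -0.1611)
step 4: x0=(-0.8606, -1.4716, -1.4106) x1=(0.4649, 1.2430, 0.7538) x2=(0.0010, -0.7564, 0.1664) x3=(-1.0315, 0.8429, 1.5612) x4=(1.2249, -0.6842, -0.1584)
step 5: x0=(-0.8333, -1.4314, -1.2968) x1=(0.4482, 1.1764, 0.7426) x2=(-0.0346, -0.7246, 0.1900) x3=(-1.0295, 0.7343, 1.4593) x4=(1.1367, -0.6380, -0.1527)
step 6: x0=(-0.8005, -1.3797, -1.1705) x1=(0.4265, 1.0949, 0.7230) x2=(-0.0714, -0.6911, 0.2143) x3=(-1.0190, 0.6144, 1.3434) x4=(1.0403, -0.5875, -0.1444)
step 7: x0=(-0.7630, -1.3180, -1.0337) x1=(0.4004, 1.0003, 0.6958) x2=(-0.1091, -0.6563, 0.2391) x3=(-1.0013, 0.4852, 1.2159) x4=(0.9372, -0.5336, -0.1339)
step 8: x0=(-0.7217, -1.2478, -0.8885) x1=(0.3702, 0.8953, 0.6625) x2=(-0.1476, -0.6207, 0.2645) x3=(-0.9779, 0.3491, 1.0793) x4=(0.8291, -0.4773, -0.1217)
step 9: x0=(-0.6778, -1.1709, -0.7370) x1=(0.3368, 0.7825, 0.6242) x2=(-0.1867, -0.5847, 0.2903) x3=(-0.9502, 0.2081, 0.9364) x4=(0.7177, -0.4195, -0.1087)
step 10: x0=(-0.6321, -1.0893, -0.5817) x1=(0.3008, 0.6646, 0.5826) x2=(-0.2263, -0.5489, 0.3165) x3=(-0.9204, 0.0646, 0.7898) x4=(0.6051, -0.3610, -0.0954)
step 11: x0=(-0.5856, -1.0051, -0.4247) x1=(0.2633, 0.5446, 0.5391) x2=(-0.2661, -0.5136, 0.3433) x3=(-0.8904, -0.0794, 0.6420) x4=(0.4930, -0.3025, -0.0828)
step 12: x0=(-0.5392, -0.9204, -0.2683) x1=(0.2253, 0.4255, 0.4956) x2=(-0.3057, -0.4791, 0.3709) x3=(-0.8627, -0.2222, 0.4951) x4=(0.3832, -0.2444, -0.0719)
step 13: x0=(-0.4934, -0.8376, -0.1142) x1=(0.1880, 0.3098, 0.4536) x2=(-0.3448, -0.4456, 0.3996) x3=(-0.8401, -0.3628, 0.3503) x4=(0.2772, -0.1866, -0.0638)
step 14: x0=(-0.4483, -0.7590, 0.0361) x1=(0.1529, 0.1999, 0.4147) x2=(-0.3834, -0.4127, 0.4303) x3=(-0.8253, -0.5012, 0.2075) x4=(0.1762, -0.1288, -0.0598)
step 15: x0=(-0.4028, -0.6863, 0.1828) x1=(0.1216, 0.0972, 0.3803) x2=(-0.4218, -0.3797, 0.4639) x3=(-0.8202, -0.6393, 0.0644) x4=(0.0803, -0.0698, -0.0612)
step 16: x0=(-0.3559, -0.6197, 0.3284) x1=(0.0961, 0.0019, 0.3514) x2=(-0.4611, -0.3460, 0.5010) x3=(-0.8244, -0.7799, -0.0824) x4=(-0.0111, -0.0084, -0.0695)
step 17: x0=(-0.3082, -0.5591, 0.4747) x1=(0.0783, -0.0876, 0.3273) x2=(-0.5025, -0.3112, 0.5413) x3=(-0.8344, -0.9247, -0.2342) x4=(-0.0999, 0.0572, -0.0853)
step 18: x0=(-0.2594, -0.5045, 0.6236) x1=(0.0695, -0.1735, 0.3056) x2=(-0.5469, -0.2753, 0.5840) x3=(-0.8472, -1.0725, -0.3893) x4=(-0.1877, 0.1279, -0.1085)
step 19: x0=(-0.2094, -0.4549, 0.7763) x1=(0.0695, -0.2584, 0.2829) x2=(-0.5947, -0.2386, 0.6282) x3=(-0.8605, -1.2213, -0.5456) x4=(-0.2760, 0.2033, -0.1378)
step 20: x0=(-0.1581, -0.4089, 0.9328) x1=(0.0766, -0.3450, 0.2567) x2=(-0.6456, -0.2016, 0.6730) x3=(-0.8728, -1.3683, -0.7003) x4=(-0.3654, 0.2820, -0.1721)
step 21: x0=(-0.1059, -0.3654, 1.0919) x1=(0.0887, -0.4349, 0.2258) x2=(-0.6992, -0.1647, 0.7179) x3=(-0.8828, -1.5108, -0.8503) x4=(-0.4561, 0.3622, -0.2100)
step 22: x0=(-0.0531, -0.3238, 1.2512) x1=(0.1036, -0.5285, 0.1903) x2=(-0.7550, -0.1283, 0.7622) x3=(-0.8896, -1.6457, -0.9927) x4=(-0.5477, 0.4420, -0.2505)
step 23: x0=(-0.0006, -0.2841, 1.4082) x1=(0.1196, -0.6255, 0.1507) x2=(-0.8123, -0.0927, 0.8054) x3=(-0.8927, -1.7704, -1.1245) x4=(-0.6397, 0.5193, -0.2923)
step 24: x0=(0.0508, -0.2465, 1.5603) x1=(0.1350, -0.7248, 0.1079) x2=(-0.8707, -0.0584, 0.8470) x3=(-0.8916, -1.8821, -1.2429) x4=(-0.7313, 0.5920, -0.3342)
step 25: x0=(0.1001, -0.2114, 1.7049) x1=(0.1482, -0.8252, 0.0631) x2=(-0.9296, -0.0258, 0.8865) x3=(-0.8862, -1.9784, -1.3453) x4=(-0.8216, 0.6582, -0.3752)
step 26: x0=(0.1463, -0.1793, 1.8394) x1=(0.1581, -0.9249, 0.0172) x2=(-0.9885, 0.0049, 0.9236) x3=(-0.8765, -2.0575, -1.4294) x4=(-0.9096, 0.7160, -0.4143)
step 27: x0=(0.1887, -0.1505, 1.9614) x1=(0.1636, -1.0221, -0.0283) x2=(-1.0469, 0.0331, 0.9579) x3=(-0.8626, -2.1175, -1.4934) x4=(-0.9941, 0.7639, -0.4504)
step 28: x0=(0.2262, -0.1255, 2.0690) x1=(0.1637, -1.1150, -0.0722) x2=(-1.1042, 0.0586, 0.9890) x3=(-0.8448, -2.1571, -1.5358) x4=(-1.0742, 0.8005, -0.4827)
step 29: x0=(0.2581, -0.1048, 2.1601) x1=(0.1578, -1.2018, -0.1131) x2=(-1.1602, 0.0811, 1.0167) x3=(-0.8235, -2.1756, -1.5556) x4=(-1.1489, 0.8246, -0.5103)
step 30: x0=(0.2836, -0.0887, 2.2334) x1=(0.1453, -1.2806, -0.1498) x2=(-1.2144, 0.1004, 1.0408) x3=(-0.7994, -2.1726, -1.5521) x4=(-1.2173, 0.8355, -0.5324)
step 31: x0=(0.3022, -0.0774, 2.2875) x1=(0.1261, -1.3498, -0.1808) x2=(-1.2664, 0.1164, 1.0613) x3=(-0.7729, -2.1479, -1.5254) x4=(-1.2785, 0.8325, -0.5485)

3.3718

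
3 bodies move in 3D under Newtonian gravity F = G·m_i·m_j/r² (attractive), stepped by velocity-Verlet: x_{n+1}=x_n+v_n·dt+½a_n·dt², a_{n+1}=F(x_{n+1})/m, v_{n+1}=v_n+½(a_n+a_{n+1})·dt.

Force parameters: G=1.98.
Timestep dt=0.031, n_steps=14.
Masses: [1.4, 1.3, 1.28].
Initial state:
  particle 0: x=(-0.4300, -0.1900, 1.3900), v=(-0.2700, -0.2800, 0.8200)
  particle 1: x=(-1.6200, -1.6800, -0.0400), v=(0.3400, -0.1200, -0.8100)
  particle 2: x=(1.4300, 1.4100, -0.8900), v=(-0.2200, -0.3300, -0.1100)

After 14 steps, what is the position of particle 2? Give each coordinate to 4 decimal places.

(1.3136, 1.2473, -0.9200)

step 0: x0=(-0.4300, -0.1900, 1.3900) x1=(-1.6200, -1.6800, -0.0400) x2=(1.4300, 1.4100, -0.8900)
step 1: x0=(-0.4384, -0.1988, 1.4152) x1=(-1.6093, -1.6835, -0.0650) x2=(1.4231, 1.3997, -0.8933)
step 2: x0=(-0.4469, -0.2077, 1.4400) x1=(-1.5983, -1.6867, -0.0897) x2=(1.4159, 1.3891, -0.8964)
step 3: x0=(-0.4555, -0.2168, 1.4644) x1=(-1.5870, -1.6895, -0.1142) x2=(1.4086, 1.3784, -0.8994)
step 4: x0=(-0.4642, -0.2260, 1.4884) x1=(-1.5754, -1.6919, -0.1383) x2=(1.4010, 1.3675, -0.9022)
step 5: x0=(-0.4729, -0.2354, 1.5119) x1=(-1.5635, -1.6940, -0.1623) x2=(1.3932, 1.3563, -0.9047)
step 6: x0=(-0.4817, -0.2449, 1.5351) x1=(-1.5513, -1.6957, -0.1859) x2=(1.3852, 1.3450, -0.9072)
step 7: x0=(-0.4906, -0.2546, 1.5578) x1=(-1.5388, -1.6971, -0.2093) x2=(1.3770, 1.3335, -0.9094)
step 8: x0=(-0.4995, -0.2644, 1.5801) x1=(-1.5261, -1.6981, -0.2324) x2=(1.3685, 1.3218, -0.9114)
step 9: x0=(-0.5085, -0.2743, 1.6020) x1=(-1.5131, -1.6988, -0.2552) x2=(1.3599, 1.3099, -0.9133)
step 10: x0=(-0.5176, -0.2844, 1.6235) x1=(-1.4999, -1.6992, -0.2777) x2=(1.3510, 1.2977, -0.9150)
step 11: x0=(-0.5266, -0.2946, 1.6445) x1=(-1.4864, -1.6993, -0.3000) x2=(1.3420, 1.2854, -0.9165)
step 12: x0=(-0.5357, -0.3049, 1.6651) x1=(-1.4726, -1.6990, -0.3220) x2=(1.3327, 1.2729, -0.9178)
step 13: x0=(-0.5448, -0.3153, 1.6853) x1=(-1.4587, -1.6984, -0.3437) x2=(1.3232, 1.2602, -0.9190)
step 14: x0=(-0.5540, -0.3258, 1.7051) x1=(-1.4445, -1.6976, -0.3651) x2=(1.3136, 1.2473, -0.9200)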